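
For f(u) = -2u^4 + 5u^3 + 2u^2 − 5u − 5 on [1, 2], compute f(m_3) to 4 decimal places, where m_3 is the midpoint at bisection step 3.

-0.3345

f(1.5) = -1.25 < 0, so the root lies in [1.5, 2]
f(1.75) = 0.414062 > 0, so the root lies in [1.5, 1.75]
f(1.625) = -0.334473 < 0, so the root lies in [1.625, 1.75]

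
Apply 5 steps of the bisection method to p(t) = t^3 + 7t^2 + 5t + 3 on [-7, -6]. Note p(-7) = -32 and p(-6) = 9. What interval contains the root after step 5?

[-6.28125, -6.25]

t = -6.5 gives p = -8.375, negative; keep [-6.5, -6]
t = -6.25 gives p = 1.046875, positive; keep [-6.5, -6.25]
t = -6.375 gives p = -3.474609, negative; keep [-6.375, -6.25]
t = -6.3125 gives p = -1.1672, negative; keep [-6.3125, -6.25]
t = -6.28125 gives p = -0.0486, negative; keep [-6.28125, -6.25]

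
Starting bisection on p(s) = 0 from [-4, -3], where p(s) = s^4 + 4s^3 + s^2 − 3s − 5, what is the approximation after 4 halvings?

m = -3.5, p(m) = -3.6875 (−); new bracket [-4, -3.5]
m = -3.75, p(m) = 7.128906 (+); new bracket [-3.75, -3.5]
m = -3.625, p(m) = 1.152588 (+); new bracket [-3.625, -3.5]
m = -3.5625, p(m) = -1.4018 (−); new bracket [-3.625, -3.5625]

-3.5625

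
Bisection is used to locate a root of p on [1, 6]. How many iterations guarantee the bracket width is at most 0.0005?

Width after n steps is 5/2^n. Need 2^n ≥ 5/0.0005 = 10000.
2^13 = 8192 < 10000 ≤ 2^14 = 16384, so n = 14.

14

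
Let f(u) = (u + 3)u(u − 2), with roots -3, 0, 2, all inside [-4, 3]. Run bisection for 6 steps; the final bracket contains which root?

-3

f(-0.5) = 3.125 > 0, so the root lies in [-4, -0.5]
f(-2.25) = 7.171875 > 0, so the root lies in [-4, -2.25]
f(-3.125) = -2.001953 < 0, so the root lies in [-3.125, -2.25]
f(-2.6875) = 3.9368 > 0, so the root lies in [-3.125, -2.6875]
f(-2.90625) = 1.3368 > 0, so the root lies in [-3.125, -2.90625]
f(-3.015625) = -0.2363 < 0, so the root lies in [-3.015625, -2.90625]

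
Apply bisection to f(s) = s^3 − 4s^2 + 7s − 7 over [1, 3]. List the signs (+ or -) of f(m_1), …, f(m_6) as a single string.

-+-+++

m = 2, f(m) = -1 (−); new bracket [2, 3]
m = 2.5, f(m) = 1.125 (+); new bracket [2, 2.5]
m = 2.25, f(m) = -0.109375 (−); new bracket [2.25, 2.5]
m = 2.375, f(m) = 0.459 (+); new bracket [2.25, 2.375]
m = 2.3125, f(m) = 0.1633 (+); new bracket [2.25, 2.3125]
m = 2.28125, f(m) = 0.0242 (+); new bracket [2.25, 2.28125]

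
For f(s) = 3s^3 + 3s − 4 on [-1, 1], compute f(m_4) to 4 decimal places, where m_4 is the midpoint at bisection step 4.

m = 0, f(m) = -4 (−); new bracket [0, 1]
m = 0.5, f(m) = -2.125 (−); new bracket [0.5, 1]
m = 0.75, f(m) = -0.484375 (−); new bracket [0.75, 1]
m = 0.875, f(m) = 0.6348 (+); new bracket [0.75, 0.875]

0.6348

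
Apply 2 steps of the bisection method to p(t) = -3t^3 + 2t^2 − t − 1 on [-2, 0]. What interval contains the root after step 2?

midpoint -1: p = 5 > 0 → [-1, 0]
midpoint -0.5: p = 0.375 > 0 → [-0.5, 0]

[-0.5, 0]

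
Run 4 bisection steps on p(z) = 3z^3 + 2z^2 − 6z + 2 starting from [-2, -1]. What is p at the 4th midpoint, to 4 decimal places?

-0.6868

p(-1.5) = 5.375 > 0, so the root lies in [-2, -1.5]
p(-1.75) = 2.546875 > 0, so the root lies in [-2, -1.75]
p(-1.875) = 0.505859 > 0, so the root lies in [-2, -1.875]
p(-1.9375) = -0.6868 < 0, so the root lies in [-1.9375, -1.875]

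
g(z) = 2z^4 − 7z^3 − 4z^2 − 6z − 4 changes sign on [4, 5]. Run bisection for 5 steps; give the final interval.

[4.15625, 4.1875]

g(4.5) = 70.25 > 0, so the root lies in [4, 4.5]
g(4.25) = 13.398438 > 0, so the root lies in [4, 4.25]
g(4.125) = -9.075684 < 0, so the root lies in [4.125, 4.25]
g(4.1875) = 1.6985 > 0, so the root lies in [4.125, 4.1875]
g(4.15625) = -3.8019 < 0, so the root lies in [4.15625, 4.1875]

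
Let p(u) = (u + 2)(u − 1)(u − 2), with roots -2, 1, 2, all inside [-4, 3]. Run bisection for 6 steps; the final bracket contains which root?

-2

p(-0.5) = 5.625 > 0, so the root lies in [-4, -0.5]
p(-2.25) = -3.453125 < 0, so the root lies in [-2.25, -0.5]
p(-1.375) = 5.009766 > 0, so the root lies in [-2.25, -1.375]
p(-1.8125) = 2.0105 > 0, so the root lies in [-2.25, -1.8125]
p(-2.03125) = -0.3819 < 0, so the root lies in [-2.03125, -1.8125]
p(-1.921875) = 0.8953 > 0, so the root lies in [-2.03125, -1.921875]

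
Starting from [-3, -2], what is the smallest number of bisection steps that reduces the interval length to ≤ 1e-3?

Width after n steps is 1/2^n. Need 2^n ≥ 1/1e-3 = 1000.
2^9 = 512 < 1000 ≤ 2^10 = 1024, so n = 10.

10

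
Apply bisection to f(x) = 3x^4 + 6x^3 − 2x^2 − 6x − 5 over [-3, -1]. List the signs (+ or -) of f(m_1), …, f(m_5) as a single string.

-++++

f(-2) = -1 < 0, so the root lies in [-3, -2]
f(-2.5) = 20.9375 > 0, so the root lies in [-2.5, -2]
f(-2.25) = 6.917969 > 0, so the root lies in [-2.25, -2]
f(-2.125) = 2.3171 > 0, so the root lies in [-2.125, -2]
f(-2.0625) = 0.5123 > 0, so the root lies in [-2.0625, -2]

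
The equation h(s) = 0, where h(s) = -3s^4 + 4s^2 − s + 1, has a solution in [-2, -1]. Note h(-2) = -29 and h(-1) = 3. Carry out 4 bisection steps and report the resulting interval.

[-1.375, -1.3125]

midpoint -1.5: h = -3.6875 < 0 → [-1.5, -1]
midpoint -1.25: h = 1.175781 > 0 → [-1.5, -1.25]
midpoint -1.375: h = -0.785889 < 0 → [-1.375, -1.25]
midpoint -1.3125: h = 0.3005 > 0 → [-1.375, -1.3125]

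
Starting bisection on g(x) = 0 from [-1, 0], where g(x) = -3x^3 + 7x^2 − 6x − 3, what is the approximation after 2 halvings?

-0.25

midpoint -0.5: g = 2.125 > 0 → [-0.5, 0]
midpoint -0.25: g = -1.015625 < 0 → [-0.5, -0.25]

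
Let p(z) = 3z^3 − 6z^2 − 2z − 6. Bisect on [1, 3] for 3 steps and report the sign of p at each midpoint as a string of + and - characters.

--+

z = 2 gives p = -10, negative; keep [2, 3]
z = 2.5 gives p = -1.625, negative; keep [2.5, 3]
z = 2.75 gives p = 5.515625, positive; keep [2.5, 2.75]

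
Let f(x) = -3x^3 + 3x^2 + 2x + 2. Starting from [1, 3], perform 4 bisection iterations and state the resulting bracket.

x = 2 gives f = -6, negative; keep [1, 2]
x = 1.5 gives f = 1.625, positive; keep [1.5, 2]
x = 1.75 gives f = -1.390625, negative; keep [1.5, 1.75]
x = 1.625 gives f = 0.2988, positive; keep [1.625, 1.75]

[1.625, 1.75]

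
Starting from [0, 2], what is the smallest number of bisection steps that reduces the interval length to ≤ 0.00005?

Width after n steps is 2/2^n. Need 2^n ≥ 2/0.00005 = 40000.
2^15 = 32768 < 40000 ≤ 2^16 = 65536, so n = 16.

16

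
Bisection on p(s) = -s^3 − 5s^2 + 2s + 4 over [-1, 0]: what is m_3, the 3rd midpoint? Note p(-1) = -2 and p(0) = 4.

midpoint -0.5: p = 1.875 > 0 → [-1, -0.5]
midpoint -0.75: p = 0.109375 > 0 → [-1, -0.75]
midpoint -0.875: p = -0.908203 < 0 → [-0.875, -0.75]

-0.875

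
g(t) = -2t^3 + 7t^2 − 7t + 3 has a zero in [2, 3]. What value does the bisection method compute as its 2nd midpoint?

t = 2.5 gives g = -2, negative; keep [2, 2.5]
t = 2.25 gives g = -0.09375, negative; keep [2, 2.25]

2.25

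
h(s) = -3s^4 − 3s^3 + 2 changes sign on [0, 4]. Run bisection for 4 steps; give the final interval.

[0.5, 0.75]

s = 2 gives h = -70, negative; keep [0, 2]
s = 1 gives h = -4, negative; keep [0, 1]
s = 0.5 gives h = 1.4375, positive; keep [0.5, 1]
s = 0.75 gives h = -0.2148, negative; keep [0.5, 0.75]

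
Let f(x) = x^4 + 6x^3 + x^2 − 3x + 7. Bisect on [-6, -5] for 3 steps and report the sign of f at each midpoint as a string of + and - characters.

x = -5.5 gives f = -29.4375, negative; keep [-6, -5.5]
x = -5.75 gives f = 9.785156, positive; keep [-5.75, -5.5]
x = -5.625 gives f = -11.226318, negative; keep [-5.75, -5.625]

-+-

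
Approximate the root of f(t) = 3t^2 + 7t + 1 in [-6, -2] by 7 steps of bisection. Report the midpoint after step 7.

-2.15625

midpoint -4: f = 21 > 0 → [-4, -2]
midpoint -3: f = 7 > 0 → [-3, -2]
midpoint -2.5: f = 2.25 > 0 → [-2.5, -2]
midpoint -2.25: f = 0.4375 > 0 → [-2.25, -2]
midpoint -2.125: f = -0.3281 < 0 → [-2.25, -2.125]
midpoint -2.1875: f = 0.043 > 0 → [-2.1875, -2.125]
midpoint -2.15625: f = -0.1455 < 0 → [-2.1875, -2.15625]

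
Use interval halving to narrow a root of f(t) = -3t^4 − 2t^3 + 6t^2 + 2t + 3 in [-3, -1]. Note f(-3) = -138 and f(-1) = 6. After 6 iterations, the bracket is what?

[-1.78125, -1.75]

t = -2 gives f = -9, negative; keep [-2, -1]
t = -1.5 gives f = 5.0625, positive; keep [-2, -1.5]
t = -1.75 gives f = 0.457031, positive; keep [-2, -1.75]
t = -1.875 gives f = -3.5515, negative; keep [-1.875, -1.75]
t = -1.8125 gives f = -1.3821, negative; keep [-1.8125, -1.75]
t = -1.78125 gives f = -0.4231, negative; keep [-1.78125, -1.75]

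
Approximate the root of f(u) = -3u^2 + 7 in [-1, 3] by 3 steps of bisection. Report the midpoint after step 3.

1.5

u = 1 gives f = 4, positive; keep [1, 3]
u = 2 gives f = -5, negative; keep [1, 2]
u = 1.5 gives f = 0.25, positive; keep [1.5, 2]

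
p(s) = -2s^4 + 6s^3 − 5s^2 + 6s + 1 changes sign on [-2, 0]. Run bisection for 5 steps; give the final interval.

[-0.1875, -0.125]

s = -1 gives p = -18, negative; keep [-1, 0]
s = -0.5 gives p = -4.125, negative; keep [-0.5, 0]
s = -0.25 gives p = -0.914062, negative; keep [-0.25, 0]
s = -0.125 gives p = 0.1597, positive; keep [-0.25, -0.125]
s = -0.1875 gives p = -0.3428, negative; keep [-0.1875, -0.125]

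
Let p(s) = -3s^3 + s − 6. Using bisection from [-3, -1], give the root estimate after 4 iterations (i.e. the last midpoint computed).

m = -2, p(m) = 16 (+); new bracket [-2, -1]
m = -1.5, p(m) = 2.625 (+); new bracket [-1.5, -1]
m = -1.25, p(m) = -1.390625 (−); new bracket [-1.5, -1.25]
m = -1.375, p(m) = 0.4238 (+); new bracket [-1.375, -1.25]

-1.375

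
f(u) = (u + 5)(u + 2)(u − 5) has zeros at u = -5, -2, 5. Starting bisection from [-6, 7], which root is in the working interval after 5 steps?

5

m = 0.5, f(m) = -61.875 (−); new bracket [0.5, 7]
m = 3.75, f(m) = -62.890625 (−); new bracket [3.75, 7]
m = 5.375, f(m) = 28.693359 (+); new bracket [3.75, 5.375]
m = 4.5625, f(m) = -27.4548 (−); new bracket [4.5625, 5.375]
m = 4.96875, f(m) = -2.1709 (−); new bracket [4.96875, 5.375]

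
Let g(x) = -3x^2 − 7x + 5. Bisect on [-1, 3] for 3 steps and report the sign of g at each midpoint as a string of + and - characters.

-++

x = 1 gives g = -5, negative; keep [-1, 1]
x = 0 gives g = 5, positive; keep [0, 1]
x = 0.5 gives g = 0.75, positive; keep [0.5, 1]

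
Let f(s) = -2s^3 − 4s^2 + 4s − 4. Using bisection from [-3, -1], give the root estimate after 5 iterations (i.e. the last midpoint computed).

-2.9375

f(-2) = -12 < 0, so the root lies in [-3, -2]
f(-2.5) = -7.75 < 0, so the root lies in [-3, -2.5]
f(-2.75) = -3.65625 < 0, so the root lies in [-3, -2.75]
f(-2.875) = -1.0352 < 0, so the root lies in [-3, -2.875]
f(-2.9375) = 0.4292 > 0, so the root lies in [-2.9375, -2.875]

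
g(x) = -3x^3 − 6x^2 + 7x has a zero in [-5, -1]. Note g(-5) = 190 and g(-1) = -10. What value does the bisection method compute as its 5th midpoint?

g(-3) = 6 > 0, so the root lies in [-3, -1]
g(-2) = -14 < 0, so the root lies in [-3, -2]
g(-2.5) = -8.125 < 0, so the root lies in [-3, -2.5]
g(-2.75) = -2.2344 < 0, so the root lies in [-3, -2.75]
g(-2.875) = 1.5723 > 0, so the root lies in [-2.875, -2.75]

-2.875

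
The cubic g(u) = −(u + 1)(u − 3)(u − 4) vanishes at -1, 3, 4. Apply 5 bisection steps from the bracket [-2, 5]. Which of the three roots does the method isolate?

g(1.5) = -9.375 < 0, so the root lies in [-2, 1.5]
g(-0.25) = -10.359375 < 0, so the root lies in [-2, -0.25]
g(-1.125) = 2.642578 > 0, so the root lies in [-1.125, -0.25]
g(-0.6875) = -5.4016 < 0, so the root lies in [-1.125, -0.6875]
g(-0.90625) = -1.7967 < 0, so the root lies in [-1.125, -0.90625]

-1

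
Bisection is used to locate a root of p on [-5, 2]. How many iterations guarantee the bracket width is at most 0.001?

13

Width after n steps is 7/2^n. Need 2^n ≥ 7/0.001 = 7000.
2^12 = 4096 < 7000 ≤ 2^13 = 8192, so n = 13.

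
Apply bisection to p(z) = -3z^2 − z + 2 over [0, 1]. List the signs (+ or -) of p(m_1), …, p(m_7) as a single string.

midpoint 0.5: p = 0.75 > 0 → [0.5, 1]
midpoint 0.75: p = -0.4375 < 0 → [0.5, 0.75]
midpoint 0.625: p = 0.203125 > 0 → [0.625, 0.75]
midpoint 0.6875: p = -0.1055 < 0 → [0.625, 0.6875]
midpoint 0.65625: p = 0.0518 > 0 → [0.65625, 0.6875]
midpoint 0.671875: p = -0.0261 < 0 → [0.65625, 0.671875]
midpoint 0.6640625: p = 0.013 > 0 → [0.6640625, 0.671875]

+-+-+-+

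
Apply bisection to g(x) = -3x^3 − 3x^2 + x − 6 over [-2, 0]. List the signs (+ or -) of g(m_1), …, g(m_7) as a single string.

x = -1 gives g = -7, negative; keep [-2, -1]
x = -1.5 gives g = -4.125, negative; keep [-2, -1.5]
x = -1.75 gives g = -0.859375, negative; keep [-2, -1.75]
x = -1.875 gives g = 1.3535, positive; keep [-1.875, -1.75]
x = -1.8125 gives g = 0.1951, positive; keep [-1.8125, -1.75]
x = -1.78125 gives g = -0.3449, negative; keep [-1.8125, -1.78125]
x = -1.796875 gives g = -0.0781, negative; keep [-1.8125, -1.796875]

---++--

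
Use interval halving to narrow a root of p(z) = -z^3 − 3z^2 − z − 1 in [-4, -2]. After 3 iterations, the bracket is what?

midpoint -3: p = 2 > 0 → [-3, -2]
midpoint -2.5: p = -1.625 < 0 → [-3, -2.5]
midpoint -2.75: p = -0.140625 < 0 → [-3, -2.75]

[-3, -2.75]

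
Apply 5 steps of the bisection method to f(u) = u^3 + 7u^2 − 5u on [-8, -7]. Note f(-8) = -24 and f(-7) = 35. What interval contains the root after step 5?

[-7.65625, -7.625]

u = -7.5 gives f = 9.375, positive; keep [-8, -7.5]
u = -7.75 gives f = -6.296875, negative; keep [-7.75, -7.5]
u = -7.625 gives f = 1.787109, positive; keep [-7.75, -7.625]
u = -7.6875 gives f = -2.1921, negative; keep [-7.6875, -7.625]
u = -7.65625 gives f = -0.1869, negative; keep [-7.65625, -7.625]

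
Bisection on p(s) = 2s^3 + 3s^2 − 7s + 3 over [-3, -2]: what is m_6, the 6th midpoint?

-2.890625

midpoint -2.5: p = 8 > 0 → [-3, -2.5]
midpoint -2.75: p = 3.34375 > 0 → [-3, -2.75]
midpoint -2.875: p = 0.394531 > 0 → [-3, -2.875]
midpoint -2.9375: p = -1.2456 < 0 → [-2.9375, -2.875]
midpoint -2.90625: p = -0.4114 < 0 → [-2.90625, -2.875]
midpoint -2.890625: p = -0.005 < 0 → [-2.890625, -2.875]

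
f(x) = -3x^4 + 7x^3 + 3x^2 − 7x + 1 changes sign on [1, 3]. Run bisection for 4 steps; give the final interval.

[2.25, 2.375]

x = 2 gives f = 7, positive; keep [2, 3]
x = 2.5 gives f = -5.5625, negative; keep [2, 2.5]
x = 2.25 gives f = 3.285156, positive; keep [2.25, 2.5]
x = 2.375 gives f = -0.3777, negative; keep [2.25, 2.375]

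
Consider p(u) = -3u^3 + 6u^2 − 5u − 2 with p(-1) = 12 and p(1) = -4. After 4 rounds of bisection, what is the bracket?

midpoint 0: p = -2 < 0 → [-1, 0]
midpoint -0.5: p = 2.375 > 0 → [-0.5, 0]
midpoint -0.25: p = -0.328125 < 0 → [-0.5, -0.25]
midpoint -0.375: p = 0.877 > 0 → [-0.375, -0.25]

[-0.375, -0.25]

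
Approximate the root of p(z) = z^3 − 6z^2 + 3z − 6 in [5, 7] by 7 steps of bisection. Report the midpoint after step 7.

z = 6 gives p = 12, positive; keep [5, 6]
z = 5.5 gives p = -4.625, negative; keep [5.5, 6]
z = 5.75 gives p = 2.984375, positive; keep [5.5, 5.75]
z = 5.625 gives p = -0.9902, negative; keep [5.625, 5.75]
z = 5.6875 gives p = 0.9539, positive; keep [5.625, 5.6875]
z = 5.65625 gives p = -0.0289, negative; keep [5.65625, 5.6875]
z = 5.671875 gives p = 0.4598, positive; keep [5.65625, 5.671875]

5.671875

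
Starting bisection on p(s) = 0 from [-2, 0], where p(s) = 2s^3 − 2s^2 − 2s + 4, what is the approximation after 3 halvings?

midpoint -1: p = 2 > 0 → [-2, -1]
midpoint -1.5: p = -4.25 < 0 → [-1.5, -1]
midpoint -1.25: p = -0.53125 < 0 → [-1.25, -1]

-1.25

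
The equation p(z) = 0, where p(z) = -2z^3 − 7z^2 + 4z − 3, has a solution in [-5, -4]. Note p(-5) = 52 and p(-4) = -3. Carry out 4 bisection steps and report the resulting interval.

[-4.125, -4.0625]

p(-4.5) = 19.5 > 0, so the root lies in [-4.5, -4]
p(-4.25) = 7.09375 > 0, so the root lies in [-4.25, -4]
p(-4.125) = 1.769531 > 0, so the root lies in [-4.125, -4]
p(-4.0625) = -0.6831 < 0, so the root lies in [-4.125, -4.0625]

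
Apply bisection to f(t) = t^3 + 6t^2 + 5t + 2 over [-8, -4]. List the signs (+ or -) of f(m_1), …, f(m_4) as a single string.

-+--

t = -6 gives f = -28, negative; keep [-6, -4]
t = -5 gives f = 2, positive; keep [-6, -5]
t = -5.5 gives f = -10.375, negative; keep [-5.5, -5]
t = -5.25 gives f = -3.5781, negative; keep [-5.25, -5]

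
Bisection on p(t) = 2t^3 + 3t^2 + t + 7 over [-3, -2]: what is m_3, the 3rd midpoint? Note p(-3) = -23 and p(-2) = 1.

-2.125

midpoint -2.5: p = -8 < 0 → [-2.5, -2]
midpoint -2.25: p = -2.84375 < 0 → [-2.25, -2]
midpoint -2.125: p = -0.769531 < 0 → [-2.125, -2]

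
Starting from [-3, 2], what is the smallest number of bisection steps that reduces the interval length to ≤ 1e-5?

19

Width after n steps is 5/2^n. Need 2^n ≥ 5/1e-5 = 500000.
2^18 = 262144 < 500000 ≤ 2^19 = 524288, so n = 19.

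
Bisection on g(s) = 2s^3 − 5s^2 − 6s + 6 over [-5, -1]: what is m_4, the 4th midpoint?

s = -3 gives g = -75, negative; keep [-3, -1]
s = -2 gives g = -18, negative; keep [-2, -1]
s = -1.5 gives g = -3, negative; keep [-1.5, -1]
s = -1.25 gives g = 1.7812, positive; keep [-1.5, -1.25]

-1.25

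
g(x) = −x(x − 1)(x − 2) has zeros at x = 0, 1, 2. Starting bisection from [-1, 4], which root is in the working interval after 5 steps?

2

x = 1.5 gives g = 0.375, positive; keep [1.5, 4]
x = 2.75 gives g = -3.609375, negative; keep [1.5, 2.75]
x = 2.125 gives g = -0.298828, negative; keep [1.5, 2.125]
x = 1.8125 gives g = 0.2761, positive; keep [1.8125, 2.125]
x = 1.96875 gives g = 0.0596, positive; keep [1.96875, 2.125]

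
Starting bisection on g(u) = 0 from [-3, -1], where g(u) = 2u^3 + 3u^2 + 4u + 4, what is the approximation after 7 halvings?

-1.203125

u = -2 gives g = -8, negative; keep [-2, -1]
u = -1.5 gives g = -2, negative; keep [-1.5, -1]
u = -1.25 gives g = -0.21875, negative; keep [-1.25, -1]
u = -1.125 gives g = 0.4492, positive; keep [-1.25, -1.125]
u = -1.1875 gives g = 0.1313, positive; keep [-1.25, -1.1875]
u = -1.21875 gives g = -0.0395, negative; keep [-1.21875, -1.1875]
u = -1.203125 gives g = 0.047, positive; keep [-1.21875, -1.203125]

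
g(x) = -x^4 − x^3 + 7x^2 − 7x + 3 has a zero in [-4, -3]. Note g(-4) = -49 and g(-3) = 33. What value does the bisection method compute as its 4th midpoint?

x = -3.5 gives g = 6.0625, positive; keep [-4, -3.5]
x = -3.75 gives g = -17.332031, negative; keep [-3.75, -3.5]
x = -3.625 gives g = -4.681885, negative; keep [-3.625, -3.5]
x = -3.5625 gives g = 0.9187, positive; keep [-3.625, -3.5625]

-3.5625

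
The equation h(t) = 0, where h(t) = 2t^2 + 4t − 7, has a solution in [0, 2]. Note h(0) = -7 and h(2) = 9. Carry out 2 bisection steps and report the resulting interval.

midpoint 1: h = -1 < 0 → [1, 2]
midpoint 1.5: h = 3.5 > 0 → [1, 1.5]

[1, 1.5]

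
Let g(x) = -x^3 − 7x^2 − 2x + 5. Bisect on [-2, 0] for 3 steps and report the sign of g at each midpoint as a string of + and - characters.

midpoint -1: g = 1 > 0 → [-2, -1]
midpoint -1.5: g = -4.375 < 0 → [-1.5, -1]
midpoint -1.25: g = -1.484375 < 0 → [-1.25, -1]

+--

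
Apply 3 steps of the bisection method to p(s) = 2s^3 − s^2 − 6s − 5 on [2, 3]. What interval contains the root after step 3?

p(2.5) = 5 > 0, so the root lies in [2, 2.5]
p(2.25) = -0.78125 < 0, so the root lies in [2.25, 2.5]
p(2.375) = 1.902344 > 0, so the root lies in [2.25, 2.375]

[2.25, 2.375]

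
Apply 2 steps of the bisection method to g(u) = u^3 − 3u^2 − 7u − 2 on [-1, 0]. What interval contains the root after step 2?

[-0.5, -0.25]

m = -0.5, g(m) = 0.625 (+); new bracket [-0.5, 0]
m = -0.25, g(m) = -0.453125 (−); new bracket [-0.5, -0.25]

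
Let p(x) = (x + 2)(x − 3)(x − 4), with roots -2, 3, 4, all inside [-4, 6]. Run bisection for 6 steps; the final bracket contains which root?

-2

x = 1 gives p = 18, positive; keep [-4, 1]
x = -1.5 gives p = 12.375, positive; keep [-4, -1.5]
x = -2.75 gives p = -29.109375, negative; keep [-2.75, -1.5]
x = -2.125 gives p = -3.9238, negative; keep [-2.125, -1.5]
x = -1.8125 gives p = 5.2449, positive; keep [-2.125, -1.8125]
x = -1.96875 gives p = 0.9268, positive; keep [-2.125, -1.96875]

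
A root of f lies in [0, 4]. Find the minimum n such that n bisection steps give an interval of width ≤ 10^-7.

Width after n steps is 4/2^n. Need 2^n ≥ 4/10^-7 = 40000000.
2^25 = 33554432 < 40000000 ≤ 2^26 = 67108864, so n = 26.

26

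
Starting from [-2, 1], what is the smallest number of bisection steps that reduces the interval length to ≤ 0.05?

6

Width after n steps is 3/2^n. Need 2^n ≥ 3/0.05 = 60.
2^5 = 32 < 60 ≤ 2^6 = 64, so n = 6.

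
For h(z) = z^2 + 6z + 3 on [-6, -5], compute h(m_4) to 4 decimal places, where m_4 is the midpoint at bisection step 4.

midpoint -5.5: h = 0.25 > 0 → [-5.5, -5]
midpoint -5.25: h = -0.9375 < 0 → [-5.5, -5.25]
midpoint -5.375: h = -0.359375 < 0 → [-5.5, -5.375]
midpoint -5.4375: h = -0.0586 < 0 → [-5.5, -5.4375]

-0.0586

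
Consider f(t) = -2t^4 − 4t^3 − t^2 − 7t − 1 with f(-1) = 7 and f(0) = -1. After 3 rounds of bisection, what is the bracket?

f(-0.5) = 2.625 > 0, so the root lies in [-0.5, 0]
f(-0.25) = 0.742188 > 0, so the root lies in [-0.25, 0]
f(-0.125) = -0.133301 < 0, so the root lies in [-0.25, -0.125]

[-0.25, -0.125]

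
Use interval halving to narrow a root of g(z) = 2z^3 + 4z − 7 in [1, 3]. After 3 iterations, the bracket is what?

[1, 1.25]

z = 2 gives g = 17, positive; keep [1, 2]
z = 1.5 gives g = 5.75, positive; keep [1, 1.5]
z = 1.25 gives g = 1.90625, positive; keep [1, 1.25]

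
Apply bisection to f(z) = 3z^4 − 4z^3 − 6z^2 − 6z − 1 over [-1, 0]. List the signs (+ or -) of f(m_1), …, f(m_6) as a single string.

++--++

midpoint -0.5: f = 1.1875 > 0 → [-0.5, 0]
midpoint -0.25: f = 0.199219 > 0 → [-0.25, 0]
midpoint -0.125: f = -0.335205 < 0 → [-0.25, -0.125]
midpoint -0.1875: f = -0.0559 < 0 → [-0.25, -0.1875]
midpoint -0.21875: f = 0.0741 > 0 → [-0.21875, -0.1875]
midpoint -0.203125: f = 0.0098 > 0 → [-0.203125, -0.1875]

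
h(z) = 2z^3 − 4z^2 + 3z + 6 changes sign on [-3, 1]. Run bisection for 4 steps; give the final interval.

[-1, -0.75]

z = -1 gives h = -3, negative; keep [-1, 1]
z = 0 gives h = 6, positive; keep [-1, 0]
z = -0.5 gives h = 3.25, positive; keep [-1, -0.5]
z = -0.75 gives h = 0.6562, positive; keep [-1, -0.75]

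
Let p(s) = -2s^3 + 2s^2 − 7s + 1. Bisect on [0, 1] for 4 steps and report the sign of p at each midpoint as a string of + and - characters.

midpoint 0.5: p = -2.25 < 0 → [0, 0.5]
midpoint 0.25: p = -0.65625 < 0 → [0, 0.25]
midpoint 0.125: p = 0.152344 > 0 → [0.125, 0.25]
midpoint 0.1875: p = -0.2554 < 0 → [0.125, 0.1875]

--+-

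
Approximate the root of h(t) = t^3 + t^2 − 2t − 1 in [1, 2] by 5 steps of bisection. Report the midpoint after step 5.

1.21875

m = 1.5, h(m) = 1.625 (+); new bracket [1, 1.5]
m = 1.25, h(m) = 0.015625 (+); new bracket [1, 1.25]
m = 1.125, h(m) = -0.560547 (−); new bracket [1.125, 1.25]
m = 1.1875, h(m) = -0.2903 (−); new bracket [1.1875, 1.25]
m = 1.21875, h(m) = -0.1419 (−); new bracket [1.21875, 1.25]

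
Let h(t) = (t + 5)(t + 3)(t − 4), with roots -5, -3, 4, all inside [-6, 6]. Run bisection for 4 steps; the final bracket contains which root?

4

m = 0, h(m) = -60 (−); new bracket [0, 6]
m = 3, h(m) = -48 (−); new bracket [3, 6]
m = 4.5, h(m) = 35.625 (+); new bracket [3, 4.5]
m = 3.75, h(m) = -14.7656 (−); new bracket [3.75, 4.5]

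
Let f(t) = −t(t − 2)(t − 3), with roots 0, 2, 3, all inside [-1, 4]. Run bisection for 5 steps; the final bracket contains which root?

midpoint 1.5: f = -1.125 < 0 → [-1, 1.5]
midpoint 0.25: f = -1.203125 < 0 → [-1, 0.25]
midpoint -0.375: f = 3.005859 > 0 → [-0.375, 0.25]
midpoint -0.0625: f = 0.3948 > 0 → [-0.0625, 0.25]
midpoint 0.09375: f = -0.5194 < 0 → [-0.0625, 0.09375]

0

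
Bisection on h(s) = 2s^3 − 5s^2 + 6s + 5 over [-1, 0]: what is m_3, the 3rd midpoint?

-0.625

s = -0.5 gives h = 0.5, positive; keep [-1, -0.5]
s = -0.75 gives h = -3.15625, negative; keep [-0.75, -0.5]
s = -0.625 gives h = -1.191406, negative; keep [-0.625, -0.5]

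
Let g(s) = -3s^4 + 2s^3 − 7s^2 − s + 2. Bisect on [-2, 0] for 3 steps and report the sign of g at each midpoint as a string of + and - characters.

-+-

s = -1 gives g = -9, negative; keep [-1, 0]
s = -0.5 gives g = 0.3125, positive; keep [-1, -0.5]
s = -0.75 gives g = -2.980469, negative; keep [-0.75, -0.5]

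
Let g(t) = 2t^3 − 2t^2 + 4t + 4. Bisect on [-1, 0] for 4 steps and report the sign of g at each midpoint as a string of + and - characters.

+-+-

m = -0.5, g(m) = 1.25 (+); new bracket [-1, -0.5]
m = -0.75, g(m) = -0.96875 (−); new bracket [-0.75, -0.5]
m = -0.625, g(m) = 0.230469 (+); new bracket [-0.75, -0.625]
m = -0.6875, g(m) = -0.3452 (−); new bracket [-0.6875, -0.625]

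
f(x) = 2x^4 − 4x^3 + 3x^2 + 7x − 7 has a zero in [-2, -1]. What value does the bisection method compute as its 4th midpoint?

-1.1875

x = -1.5 gives f = 12.875, positive; keep [-1.5, -1]
x = -1.25 gives f = 1.632812, positive; keep [-1.25, -1]
x = -1.125 gives f = -2.179199, negative; keep [-1.25, -1.125]
x = -1.1875 gives f = -0.4067, negative; keep [-1.25, -1.1875]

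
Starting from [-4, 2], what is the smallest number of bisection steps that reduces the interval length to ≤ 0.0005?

Width after n steps is 6/2^n. Need 2^n ≥ 6/0.0005 = 12000.
2^13 = 8192 < 12000 ≤ 2^14 = 16384, so n = 14.

14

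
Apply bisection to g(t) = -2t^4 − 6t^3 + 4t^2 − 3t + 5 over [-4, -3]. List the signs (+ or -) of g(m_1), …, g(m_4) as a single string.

g(-3.5) = 21.625 > 0, so the root lies in [-4, -3.5]
g(-3.75) = -6.601562 < 0, so the root lies in [-3.75, -3.5]
g(-3.625) = 8.894043 > 0, so the root lies in [-3.75, -3.625]
g(-3.6875) = 1.5088 > 0, so the root lies in [-3.75, -3.6875]

+-++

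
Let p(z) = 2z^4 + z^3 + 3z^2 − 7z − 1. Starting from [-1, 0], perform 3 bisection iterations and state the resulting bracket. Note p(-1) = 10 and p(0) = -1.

[-0.25, -0.125]

midpoint -0.5: p = 3.25 > 0 → [-0.5, 0]
midpoint -0.25: p = 0.929688 > 0 → [-0.25, 0]
midpoint -0.125: p = -0.07959 < 0 → [-0.25, -0.125]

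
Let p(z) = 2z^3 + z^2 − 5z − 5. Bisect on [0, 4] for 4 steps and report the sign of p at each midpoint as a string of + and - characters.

+--+

m = 2, p(m) = 5 (+); new bracket [0, 2]
m = 1, p(m) = -7 (−); new bracket [1, 2]
m = 1.5, p(m) = -3.5 (−); new bracket [1.5, 2]
m = 1.75, p(m) = 0.0312 (+); new bracket [1.5, 1.75]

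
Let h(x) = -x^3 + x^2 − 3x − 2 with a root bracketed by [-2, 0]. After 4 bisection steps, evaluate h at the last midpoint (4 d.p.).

0.5098

m = -1, h(m) = 3 (+); new bracket [-1, 0]
m = -0.5, h(m) = -0.125 (−); new bracket [-1, -0.5]
m = -0.75, h(m) = 1.234375 (+); new bracket [-0.75, -0.5]
m = -0.625, h(m) = 0.5098 (+); new bracket [-0.625, -0.5]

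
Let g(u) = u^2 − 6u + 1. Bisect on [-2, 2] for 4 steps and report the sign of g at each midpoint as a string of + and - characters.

midpoint 0: g = 1 > 0 → [0, 2]
midpoint 1: g = -4 < 0 → [0, 1]
midpoint 0.5: g = -1.75 < 0 → [0, 0.5]
midpoint 0.25: g = -0.4375 < 0 → [0, 0.25]

+---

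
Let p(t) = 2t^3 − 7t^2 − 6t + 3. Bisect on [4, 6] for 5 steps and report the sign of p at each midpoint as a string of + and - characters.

+++-+

midpoint 5: p = 48 > 0 → [4, 5]
midpoint 4.5: p = 16.5 > 0 → [4, 4.5]
midpoint 4.25: p = 4.59375 > 0 → [4, 4.25]
midpoint 4.125: p = -0.4805 < 0 → [4.125, 4.25]
midpoint 4.1875: p = 1.9858 > 0 → [4.125, 4.1875]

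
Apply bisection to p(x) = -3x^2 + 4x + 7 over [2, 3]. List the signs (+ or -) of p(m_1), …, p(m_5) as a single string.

-+-+-

midpoint 2.5: p = -1.75 < 0 → [2, 2.5]
midpoint 2.25: p = 0.8125 > 0 → [2.25, 2.5]
midpoint 2.375: p = -0.421875 < 0 → [2.25, 2.375]
midpoint 2.3125: p = 0.207 > 0 → [2.3125, 2.375]
midpoint 2.34375: p = -0.1045 < 0 → [2.3125, 2.34375]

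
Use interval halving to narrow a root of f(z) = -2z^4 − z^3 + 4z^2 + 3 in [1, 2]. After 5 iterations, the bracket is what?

[1.40625, 1.4375]

midpoint 1.5: f = -1.5 < 0 → [1, 1.5]
midpoint 1.25: f = 2.414062 > 0 → [1.25, 1.5]
midpoint 1.375: f = 0.813965 > 0 → [1.375, 1.5]
midpoint 1.4375: f = -0.2449 < 0 → [1.375, 1.4375]
midpoint 1.40625: f = 0.3079 > 0 → [1.40625, 1.4375]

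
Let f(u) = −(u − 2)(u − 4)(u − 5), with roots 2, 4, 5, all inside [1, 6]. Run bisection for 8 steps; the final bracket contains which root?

2

u = 3.5 gives f = -1.125, negative; keep [1, 3.5]
u = 2.25 gives f = -1.203125, negative; keep [1, 2.25]
u = 1.625 gives f = 3.005859, positive; keep [1.625, 2.25]
u = 1.9375 gives f = 0.3948, positive; keep [1.9375, 2.25]
u = 2.09375 gives f = -0.5194, negative; keep [1.9375, 2.09375]
u = 2.015625 gives f = -0.0925, negative; keep [1.9375, 2.015625]
u = 1.9765625 gives f = 0.1434, positive; keep [1.9765625, 2.015625]
u = 1.99609375 gives f = 0.0235, positive; keep [1.99609375, 2.015625]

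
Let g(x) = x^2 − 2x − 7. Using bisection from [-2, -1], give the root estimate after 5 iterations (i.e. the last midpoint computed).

-1.84375

midpoint -1.5: g = -1.75 < 0 → [-2, -1.5]
midpoint -1.75: g = -0.4375 < 0 → [-2, -1.75]
midpoint -1.875: g = 0.265625 > 0 → [-1.875, -1.75]
midpoint -1.8125: g = -0.0898 < 0 → [-1.875, -1.8125]
midpoint -1.84375: g = 0.0869 > 0 → [-1.84375, -1.8125]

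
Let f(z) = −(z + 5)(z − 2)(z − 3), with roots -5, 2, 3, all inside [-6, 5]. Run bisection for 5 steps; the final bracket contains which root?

f(-0.5) = -39.375 < 0, so the root lies in [-6, -0.5]
f(-3.25) = -57.421875 < 0, so the root lies in [-6, -3.25]
f(-4.625) = -18.943359 < 0, so the root lies in [-6, -4.625]
f(-5.3125) = 18.9954 > 0, so the root lies in [-5.3125, -4.625]
f(-4.96875) = -1.7354 < 0, so the root lies in [-5.3125, -4.96875]

-5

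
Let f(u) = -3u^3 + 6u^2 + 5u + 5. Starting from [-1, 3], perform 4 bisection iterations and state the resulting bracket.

[2.75, 3]

f(1) = 13 > 0, so the root lies in [1, 3]
f(2) = 15 > 0, so the root lies in [2, 3]
f(2.5) = 8.125 > 0, so the root lies in [2.5, 3]
f(2.75) = 1.7344 > 0, so the root lies in [2.75, 3]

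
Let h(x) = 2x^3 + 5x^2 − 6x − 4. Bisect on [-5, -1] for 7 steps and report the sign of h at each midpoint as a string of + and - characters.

+---+++

h(-3) = 5 > 0, so the root lies in [-5, -3]
h(-4) = -28 < 0, so the root lies in [-4, -3]
h(-3.5) = -7.5 < 0, so the root lies in [-3.5, -3]
h(-3.25) = -0.3438 < 0, so the root lies in [-3.25, -3]
h(-3.125) = 2.543 > 0, so the root lies in [-3.25, -3.125]
h(-3.1875) = 1.1548 > 0, so the root lies in [-3.25, -3.1875]
h(-3.21875) = 0.4195 > 0, so the root lies in [-3.25, -3.21875]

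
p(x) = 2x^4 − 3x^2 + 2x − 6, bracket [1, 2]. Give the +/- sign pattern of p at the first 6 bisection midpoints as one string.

x = 1.5 gives p = 0.375, positive; keep [1, 1.5]
x = 1.25 gives p = -3.304688, negative; keep [1.25, 1.5]
x = 1.375 gives p = -1.772949, negative; keep [1.375, 1.5]
x = 1.4375 gives p = -0.7841, negative; keep [1.4375, 1.5]
x = 1.46875 gives p = -0.2269, negative; keep [1.46875, 1.5]
x = 1.484375 gives p = 0.0683, positive; keep [1.46875, 1.484375]

+----+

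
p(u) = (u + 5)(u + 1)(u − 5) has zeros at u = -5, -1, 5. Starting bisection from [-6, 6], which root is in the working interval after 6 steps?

p(0) = -25 < 0, so the root lies in [0, 6]
p(3) = -64 < 0, so the root lies in [3, 6]
p(4.5) = -26.125 < 0, so the root lies in [4.5, 6]
p(5.25) = 16.0156 > 0, so the root lies in [4.5, 5.25]
p(4.875) = -7.252 < 0, so the root lies in [4.875, 5.25]
p(5.0625) = 3.8127 > 0, so the root lies in [4.875, 5.0625]

5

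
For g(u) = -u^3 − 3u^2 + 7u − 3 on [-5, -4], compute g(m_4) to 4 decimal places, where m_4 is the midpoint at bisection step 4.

m = -4.5, g(m) = -4.125 (−); new bracket [-5, -4.5]
m = -4.75, g(m) = 3.234375 (+); new bracket [-4.75, -4.5]
m = -4.625, g(m) = -0.615234 (−); new bracket [-4.75, -4.625]
m = -4.6875, g(m) = 1.2664 (+); new bracket [-4.6875, -4.625]

1.2664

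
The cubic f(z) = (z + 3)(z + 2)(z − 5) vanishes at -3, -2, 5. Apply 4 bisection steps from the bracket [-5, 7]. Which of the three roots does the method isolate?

m = 1, f(m) = -48 (−); new bracket [1, 7]
m = 4, f(m) = -42 (−); new bracket [4, 7]
m = 5.5, f(m) = 31.875 (+); new bracket [4, 5.5]
m = 4.75, f(m) = -13.0781 (−); new bracket [4.75, 5.5]

5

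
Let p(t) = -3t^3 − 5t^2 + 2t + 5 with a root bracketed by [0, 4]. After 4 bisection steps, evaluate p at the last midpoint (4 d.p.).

2.4219

midpoint 2: p = -35 < 0 → [0, 2]
midpoint 1: p = -1 < 0 → [0, 1]
midpoint 0.5: p = 4.375 > 0 → [0.5, 1]
midpoint 0.75: p = 2.4219 > 0 → [0.75, 1]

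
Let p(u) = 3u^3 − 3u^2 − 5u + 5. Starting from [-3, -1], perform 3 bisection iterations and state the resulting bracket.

[-1.5, -1.25]

m = -2, p(m) = -21 (−); new bracket [-2, -1]
m = -1.5, p(m) = -4.375 (−); new bracket [-1.5, -1]
m = -1.25, p(m) = 0.703125 (+); new bracket [-1.5, -1.25]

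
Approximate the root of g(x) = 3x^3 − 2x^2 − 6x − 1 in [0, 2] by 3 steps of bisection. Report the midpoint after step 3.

midpoint 1: g = -6 < 0 → [1, 2]
midpoint 1.5: g = -4.375 < 0 → [1.5, 2]
midpoint 1.75: g = -1.546875 < 0 → [1.75, 2]

1.75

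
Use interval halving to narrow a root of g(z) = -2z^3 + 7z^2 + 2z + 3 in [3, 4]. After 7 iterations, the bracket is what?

[3.859375, 3.8671875]

m = 3.5, g(m) = 10 (+); new bracket [3.5, 4]
m = 3.75, g(m) = 3.46875 (+); new bracket [3.75, 4]
m = 3.875, g(m) = -0.511719 (−); new bracket [3.75, 3.875]
m = 3.8125, g(m) = 1.5405 (+); new bracket [3.8125, 3.875]
m = 3.84375, g(m) = 0.5301 (+); new bracket [3.84375, 3.875]
m = 3.859375, g(m) = 0.0131 (+); new bracket [3.859375, 3.875]
m = 3.8671875, g(m) = -0.2483 (−); new bracket [3.859375, 3.8671875]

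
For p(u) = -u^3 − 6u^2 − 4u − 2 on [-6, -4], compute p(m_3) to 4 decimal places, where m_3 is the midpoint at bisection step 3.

m = -5, p(m) = -7 (−); new bracket [-6, -5]
m = -5.5, p(m) = 4.875 (+); new bracket [-5.5, -5]
m = -5.25, p(m) = -1.671875 (−); new bracket [-5.5, -5.25]

-1.6719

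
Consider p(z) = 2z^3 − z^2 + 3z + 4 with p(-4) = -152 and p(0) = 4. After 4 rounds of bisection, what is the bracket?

[-1, -0.75]

p(-2) = -22 < 0, so the root lies in [-2, 0]
p(-1) = -2 < 0, so the root lies in [-1, 0]
p(-0.5) = 2 > 0, so the root lies in [-1, -0.5]
p(-0.75) = 0.3438 > 0, so the root lies in [-1, -0.75]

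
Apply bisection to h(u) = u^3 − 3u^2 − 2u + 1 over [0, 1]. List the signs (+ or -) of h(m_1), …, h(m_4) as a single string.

-+-+

midpoint 0.5: h = -0.625 < 0 → [0, 0.5]
midpoint 0.25: h = 0.328125 > 0 → [0.25, 0.5]
midpoint 0.375: h = -0.119141 < 0 → [0.25, 0.375]
midpoint 0.3125: h = 0.1125 > 0 → [0.3125, 0.375]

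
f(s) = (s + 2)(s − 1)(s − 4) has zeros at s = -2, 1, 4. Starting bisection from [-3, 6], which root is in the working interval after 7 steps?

4

f(1.5) = -4.375 < 0, so the root lies in [1.5, 6]
f(3.75) = -3.953125 < 0, so the root lies in [3.75, 6]
f(4.875) = 23.310547 > 0, so the root lies in [3.75, 4.875]
f(4.3125) = 6.5344 > 0, so the root lies in [3.75, 4.3125]
f(4.03125) = 0.5713 > 0, so the root lies in [3.75, 4.03125]
f(3.890625) = -1.8624 < 0, so the root lies in [3.890625, 4.03125]
f(3.9609375) = -0.6895 < 0, so the root lies in [3.9609375, 4.03125]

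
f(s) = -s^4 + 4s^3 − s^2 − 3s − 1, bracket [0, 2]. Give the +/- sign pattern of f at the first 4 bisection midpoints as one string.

m = 1, f(m) = -2 (−); new bracket [1, 2]
m = 1.5, f(m) = 0.6875 (+); new bracket [1, 1.5]
m = 1.25, f(m) = -0.941406 (−); new bracket [1.25, 1.5]
m = 1.375, f(m) = -0.1917 (−); new bracket [1.375, 1.5]

-+--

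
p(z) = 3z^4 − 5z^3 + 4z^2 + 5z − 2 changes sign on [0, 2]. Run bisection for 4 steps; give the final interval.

[0.25, 0.375]

p(1) = 5 > 0, so the root lies in [0, 1]
p(0.5) = 1.0625 > 0, so the root lies in [0, 0.5]
p(0.25) = -0.566406 < 0, so the root lies in [0.25, 0.5]
p(0.375) = 0.2332 > 0, so the root lies in [0.25, 0.375]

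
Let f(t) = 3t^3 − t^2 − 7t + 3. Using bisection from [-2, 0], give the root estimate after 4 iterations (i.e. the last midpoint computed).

-1.625

midpoint -1: f = 6 > 0 → [-2, -1]
midpoint -1.5: f = 1.125 > 0 → [-2, -1.5]
midpoint -1.75: f = -3.890625 < 0 → [-1.75, -1.5]
midpoint -1.625: f = -1.1387 < 0 → [-1.625, -1.5]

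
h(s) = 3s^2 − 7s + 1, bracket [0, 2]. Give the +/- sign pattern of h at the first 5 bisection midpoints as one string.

---+-

s = 1 gives h = -3, negative; keep [0, 1]
s = 0.5 gives h = -1.75, negative; keep [0, 0.5]
s = 0.25 gives h = -0.5625, negative; keep [0, 0.25]
s = 0.125 gives h = 0.1719, positive; keep [0.125, 0.25]
s = 0.1875 gives h = -0.207, negative; keep [0.125, 0.1875]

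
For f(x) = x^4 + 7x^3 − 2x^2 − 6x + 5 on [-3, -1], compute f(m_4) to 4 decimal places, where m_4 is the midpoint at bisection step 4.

0.8538

f(-2) = -31 < 0, so the root lies in [-2, -1]
f(-1.5) = -9.0625 < 0, so the root lies in [-1.5, -1]
f(-1.25) = -1.855469 < 0, so the root lies in [-1.25, -1]
f(-1.125) = 0.8538 > 0, so the root lies in [-1.25, -1.125]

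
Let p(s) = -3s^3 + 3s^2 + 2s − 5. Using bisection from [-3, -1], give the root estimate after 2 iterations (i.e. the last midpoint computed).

s = -2 gives p = 27, positive; keep [-2, -1]
s = -1.5 gives p = 8.875, positive; keep [-1.5, -1]

-1.5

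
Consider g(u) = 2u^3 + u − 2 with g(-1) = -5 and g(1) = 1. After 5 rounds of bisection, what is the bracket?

[0.8125, 0.875]

m = 0, g(m) = -2 (−); new bracket [0, 1]
m = 0.5, g(m) = -1.25 (−); new bracket [0.5, 1]
m = 0.75, g(m) = -0.40625 (−); new bracket [0.75, 1]
m = 0.875, g(m) = 0.2148 (+); new bracket [0.75, 0.875]
m = 0.8125, g(m) = -0.1147 (−); new bracket [0.8125, 0.875]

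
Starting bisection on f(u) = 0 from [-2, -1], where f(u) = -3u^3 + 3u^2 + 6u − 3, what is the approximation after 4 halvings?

-1.1875

f(-1.5) = 4.875 > 0, so the root lies in [-1.5, -1]
f(-1.25) = 0.046875 > 0, so the root lies in [-1.25, -1]
f(-1.125) = -1.681641 < 0, so the root lies in [-1.25, -1.125]
f(-1.1875) = -0.8708 < 0, so the root lies in [-1.25, -1.1875]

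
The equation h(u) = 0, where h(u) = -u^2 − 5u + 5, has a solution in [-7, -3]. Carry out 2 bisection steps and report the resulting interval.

u = -5 gives h = 5, positive; keep [-7, -5]
u = -6 gives h = -1, negative; keep [-6, -5]

[-6, -5]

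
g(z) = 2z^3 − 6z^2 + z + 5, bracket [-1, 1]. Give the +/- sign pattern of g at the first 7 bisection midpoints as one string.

z = 0 gives g = 5, positive; keep [-1, 0]
z = -0.5 gives g = 2.75, positive; keep [-1, -0.5]
z = -0.75 gives g = 0.03125, positive; keep [-1, -0.75]
z = -0.875 gives g = -1.8086, negative; keep [-0.875, -0.75]
z = -0.8125 gives g = -0.8462, negative; keep [-0.8125, -0.75]
z = -0.78125 gives g = -0.397, negative; keep [-0.78125, -0.75]
z = -0.765625 gives g = -0.1803, negative; keep [-0.765625, -0.75]

+++----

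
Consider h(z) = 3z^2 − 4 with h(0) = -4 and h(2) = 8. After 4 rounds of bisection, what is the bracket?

[1.125, 1.25]

z = 1 gives h = -1, negative; keep [1, 2]
z = 1.5 gives h = 2.75, positive; keep [1, 1.5]
z = 1.25 gives h = 0.6875, positive; keep [1, 1.25]
z = 1.125 gives h = -0.2031, negative; keep [1.125, 1.25]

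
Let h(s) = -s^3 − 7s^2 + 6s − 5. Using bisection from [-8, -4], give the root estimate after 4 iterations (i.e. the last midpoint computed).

-7.75

h(-6) = -77 < 0, so the root lies in [-8, -6]
h(-7) = -47 < 0, so the root lies in [-8, -7]
h(-7.5) = -21.875 < 0, so the root lies in [-8, -7.5]
h(-7.75) = -6.4531 < 0, so the root lies in [-8, -7.75]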